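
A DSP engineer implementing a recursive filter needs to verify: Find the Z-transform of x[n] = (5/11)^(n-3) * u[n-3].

Time-shifting property: if X(z) = Z{x[n]}, then Z{x[n-d]} = z^(-d) * X(z)
X(z) = z/(z - 5/11) for x[n] = (5/11)^n * u[n]
Z{x[n-3]} = z^(-3) * z/(z - 5/11) = z^(-2)/(z - 5/11)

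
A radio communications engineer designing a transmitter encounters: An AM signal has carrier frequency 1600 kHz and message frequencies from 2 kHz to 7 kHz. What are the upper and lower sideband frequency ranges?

Upper sideband (USB) = fc + [fm_low, fm_high] = 1600 + [2, 7] = [1602, 1607] kHz
Lower sideband (LSB) = fc - [fm_high, fm_low] = 1600 - [7, 2] = [1593, 1598] kHz
Total occupied spectrum: 1593 kHz to 1607 kHz (plus carrier at 1600 kHz)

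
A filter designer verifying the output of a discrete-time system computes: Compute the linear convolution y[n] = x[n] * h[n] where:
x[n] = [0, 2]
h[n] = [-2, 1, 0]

y[n] = sum_k x[k]*h[n-k]. Output length = len(x) + len(h) - 1 = 2 + 3 - 1 = 4.
y[0] = 0*-2 = 0
y[1] = 2*-2 + 0*1 = -4
y[2] = 2*1 + 0*0 = 2
y[3] = 2*0 = 0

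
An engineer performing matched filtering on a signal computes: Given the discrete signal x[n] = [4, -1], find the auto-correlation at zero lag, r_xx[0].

The auto-correlation at zero lag r_xx[0] equals the signal energy.
r_xx[0] = sum of x[n]^2 = 4^2 + (-1)^2
= 16 + 1 = 17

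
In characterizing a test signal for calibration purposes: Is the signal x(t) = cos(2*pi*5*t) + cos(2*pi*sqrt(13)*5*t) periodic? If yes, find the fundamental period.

f1 = 5 Hz, f2 = 5*sqrt(13) Hz
Ratio f2/f1 = sqrt(13), which is irrational.
Since the frequency ratio is irrational, no common period exists.
The signal is not periodic.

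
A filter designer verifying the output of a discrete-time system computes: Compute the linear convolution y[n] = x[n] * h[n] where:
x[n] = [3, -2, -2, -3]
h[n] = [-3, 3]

y[n] = sum_k x[k]*h[n-k]. Output length = len(x) + len(h) - 1 = 4 + 2 - 1 = 5.
y[0] = 3*-3 = -9
y[1] = -2*-3 + 3*3 = 15
y[2] = -2*-3 + -2*3 = 0
y[3] = -3*-3 + -2*3 = 3
y[4] = -3*3 = -9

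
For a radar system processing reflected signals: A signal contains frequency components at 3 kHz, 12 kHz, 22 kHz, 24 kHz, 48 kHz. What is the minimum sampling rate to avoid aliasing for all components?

The highest frequency component is f_max = 48 kHz.
Nyquist rate = 2 * f_max = 2 * 48 kHz = 96 kHz.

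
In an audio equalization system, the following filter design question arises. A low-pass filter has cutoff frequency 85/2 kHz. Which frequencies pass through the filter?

A low-pass filter passes all frequencies below the cutoff frequency 85/2 kHz and attenuates higher frequencies.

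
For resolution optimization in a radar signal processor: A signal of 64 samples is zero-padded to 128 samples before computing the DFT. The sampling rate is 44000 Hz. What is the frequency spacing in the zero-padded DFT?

Original DFT: N = 64, resolution = f_s/N = 44000/64 = 1375/2 Hz
Zero-padded DFT: N = 128, resolution = f_s/N = 44000/128 = 1375/4 Hz
Zero-padding interpolates the spectrum (finer frequency grid)
but does NOT improve the true spectral resolution (ability to resolve close frequencies).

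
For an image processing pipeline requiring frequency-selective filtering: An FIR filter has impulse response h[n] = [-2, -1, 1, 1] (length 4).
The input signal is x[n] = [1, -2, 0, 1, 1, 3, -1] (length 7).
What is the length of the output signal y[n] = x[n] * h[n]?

For linear convolution, the output length is:
len(y) = len(x) + len(h) - 1 = 7 + 4 - 1 = 10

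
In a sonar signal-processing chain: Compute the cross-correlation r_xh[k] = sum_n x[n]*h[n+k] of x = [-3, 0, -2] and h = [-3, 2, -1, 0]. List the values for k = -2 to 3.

Both sequences indexed from 0 and zero outside their support.
Lags with overlap: k = -2 to 3.
  r_xh[-2] = x[2]*h[0] = 6
  r_xh[-1] = x[1]*h[0] + x[2]*h[1] = -4
  r_xh[0] = x[0]*h[0] + x[1]*h[1] + x[2]*h[2] = 11
  r_xh[1] = x[0]*h[1] + x[1]*h[2] + x[2]*h[3] = -6
  r_xh[2] = x[0]*h[2] + x[1]*h[3] = 3
  r_xh[3] = x[0]*h[3] = 0
r_xh = [6, -4, 11, -6, 3, 0] (for k = -2, ..., 3)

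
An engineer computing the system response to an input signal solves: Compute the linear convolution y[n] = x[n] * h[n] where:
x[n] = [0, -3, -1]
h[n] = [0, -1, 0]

y[n] = sum_k x[k]*h[n-k]. Output length = len(x) + len(h) - 1 = 3 + 3 - 1 = 5.
y[0] = 0*0 = 0
y[1] = -3*0 + 0*-1 = 0
y[2] = -1*0 + -3*-1 + 0*0 = 3
y[3] = -1*-1 + -3*0 = 1
y[4] = -1*0 = 0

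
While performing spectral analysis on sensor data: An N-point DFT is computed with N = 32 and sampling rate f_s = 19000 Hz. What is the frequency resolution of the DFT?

DFT frequency resolution = f_s / N
= 19000 / 32 = 2375/4 Hz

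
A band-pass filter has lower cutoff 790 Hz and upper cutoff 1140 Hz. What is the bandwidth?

Bandwidth = f_high - f_low
= 1140 Hz - 790 Hz = 350 Hz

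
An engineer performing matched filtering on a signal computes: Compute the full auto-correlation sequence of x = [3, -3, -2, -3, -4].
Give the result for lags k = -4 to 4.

r_xx[k] = sum_m x[m]*x[m+k], indexed from 0, for k = -4 to 4:
  r_xx[-4] = x[4]*x[0] = -12
  r_xx[-3] = x[3]*x[0] + x[4]*x[1] = 3
  r_xx[-2] = x[2]*x[0] + x[3]*x[1] + x[4]*x[2] = 11
  r_xx[-1] = x[1]*x[0] + x[2]*x[1] + x[3]*x[2] + x[4]*x[3] = 15
  r_xx[0] = x[0]*x[0] + x[1]*x[1] + x[2]*x[2] + x[3]*x[3] + x[4]*x[4] = 47
  r_xx[1] = x[0]*x[1] + x[1]*x[2] + x[2]*x[3] + x[3]*x[4] = 15
  r_xx[2] = x[0]*x[2] + x[1]*x[3] + x[2]*x[4] = 11
  r_xx[3] = x[0]*x[3] + x[1]*x[4] = 3
  r_xx[4] = x[0]*x[4] = -12
r_xx = [-12, 3, 11, 15, 47, 15, 11, 3, -12]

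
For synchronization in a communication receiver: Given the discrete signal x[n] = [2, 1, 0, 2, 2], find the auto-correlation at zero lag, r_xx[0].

The auto-correlation at zero lag r_xx[0] equals the signal energy.
r_xx[0] = sum of x[n]^2 = 2^2 + 1^2 + 0^2 + 2^2 + 2^2
= 4 + 1 + 0 + 4 + 4 = 13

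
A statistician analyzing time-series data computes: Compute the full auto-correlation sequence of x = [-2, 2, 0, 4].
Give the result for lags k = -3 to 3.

r_xx[k] = sum_m x[m]*x[m+k], indexed from 0, for k = -3 to 3:
  r_xx[-3] = x[3]*x[0] = -8
  r_xx[-2] = x[2]*x[0] + x[3]*x[1] = 8
  r_xx[-1] = x[1]*x[0] + x[2]*x[1] + x[3]*x[2] = -4
  r_xx[0] = x[0]*x[0] + x[1]*x[1] + x[2]*x[2] + x[3]*x[3] = 24
  r_xx[1] = x[0]*x[1] + x[1]*x[2] + x[2]*x[3] = -4
  r_xx[2] = x[0]*x[2] + x[1]*x[3] = 8
  r_xx[3] = x[0]*x[3] = -8
r_xx = [-8, 8, -4, 24, -4, 8, -8]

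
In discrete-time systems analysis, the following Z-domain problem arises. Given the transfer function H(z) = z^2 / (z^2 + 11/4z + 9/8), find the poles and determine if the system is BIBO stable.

Poles are roots of the denominator: z^2 + 11/4z + 9/8 = 0.
Quadratic formula: z = [-(11/4) +/- sqrt((11/4)^2 - 4*(9/8))] / 2
Discriminant = 121/16 - 9/2 = 49/16; sqrt = 7/4.
z = (-11/4 +/- 7/4) / 2 => z = -1/2 or z = -9/4.
|p1| = 9/4, |p2| = 1/2.
For BIBO stability, all poles must lie inside the unit circle (|p| < 1).
System is UNSTABLE since at least one |p| >= 1.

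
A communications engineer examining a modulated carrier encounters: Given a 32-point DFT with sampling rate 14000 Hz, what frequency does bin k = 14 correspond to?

The frequency of DFT bin k is: f_k = k * f_s / N
f_14 = 14 * 14000 / 32 = 6125 Hz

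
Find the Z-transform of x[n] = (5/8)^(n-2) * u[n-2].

Time-shifting property: if X(z) = Z{x[n]}, then Z{x[n-d]} = z^(-d) * X(z)
X(z) = z/(z - 5/8) for x[n] = (5/8)^n * u[n]
Z{x[n-2]} = z^(-2) * z/(z - 5/8) = z^(-1)/(z - 5/8)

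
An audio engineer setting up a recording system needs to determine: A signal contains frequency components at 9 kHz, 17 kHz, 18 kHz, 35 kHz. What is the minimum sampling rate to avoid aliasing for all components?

The highest frequency component is f_max = 35 kHz.
Nyquist rate = 2 * f_max = 2 * 35 kHz = 70 kHz.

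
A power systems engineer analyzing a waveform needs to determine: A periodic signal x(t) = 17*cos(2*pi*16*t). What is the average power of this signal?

Average power of A*cos(wt) is A^2/2.
P = 17^2 / 2 = 289/2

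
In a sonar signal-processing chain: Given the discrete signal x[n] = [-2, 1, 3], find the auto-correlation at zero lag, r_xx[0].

The auto-correlation at zero lag r_xx[0] equals the signal energy.
r_xx[0] = sum of x[n]^2 = (-2)^2 + 1^2 + 3^2
= 4 + 1 + 9 = 14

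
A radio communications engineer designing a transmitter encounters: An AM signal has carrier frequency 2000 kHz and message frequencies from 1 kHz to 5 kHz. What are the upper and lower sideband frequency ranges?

Upper sideband (USB) = fc + [fm_low, fm_high] = 2000 + [1, 5] = [2001, 2005] kHz
Lower sideband (LSB) = fc - [fm_high, fm_low] = 2000 - [5, 1] = [1995, 1999] kHz
Total occupied spectrum: 1995 kHz to 2005 kHz (plus carrier at 2000 kHz)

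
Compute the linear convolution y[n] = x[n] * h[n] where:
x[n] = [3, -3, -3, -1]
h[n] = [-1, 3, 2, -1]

y[n] = sum_k x[k]*h[n-k]. Output length = len(x) + len(h) - 1 = 4 + 4 - 1 = 7.
y[0] = 3*-1 = -3
y[1] = -3*-1 + 3*3 = 12
y[2] = -3*-1 + -3*3 + 3*2 = 0
y[3] = -1*-1 + -3*3 + -3*2 + 3*-1 = -17
y[4] = -1*3 + -3*2 + -3*-1 = -6
y[5] = -1*2 + -3*-1 = 1
y[6] = -1*-1 = 1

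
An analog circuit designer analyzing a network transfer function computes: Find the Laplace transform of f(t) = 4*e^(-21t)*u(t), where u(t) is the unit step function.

Standard Laplace transform pair:
e^(-at)*u(t) <-> 1/(s+a)
With a = 21: L{4*e^(-21t)*u(t)} = 4/(s+21), ROC: Re(s) > -21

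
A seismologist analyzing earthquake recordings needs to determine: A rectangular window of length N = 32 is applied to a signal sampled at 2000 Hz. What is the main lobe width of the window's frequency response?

For a rectangular window of length N,
the main lobe width in frequency is 2*f_s/N.
= 2*2000/32 = 125 Hz
This determines the minimum frequency separation for resolving two sinusoids.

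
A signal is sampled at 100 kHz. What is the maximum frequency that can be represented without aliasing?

The maximum frequency that can be represented without aliasing
is the Nyquist frequency: f_max = f_s / 2 = 100 kHz / 2 = 50 kHz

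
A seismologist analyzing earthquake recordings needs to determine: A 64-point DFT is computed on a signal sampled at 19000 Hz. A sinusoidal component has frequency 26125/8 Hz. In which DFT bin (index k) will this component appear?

DFT frequency resolution = f_s/N = 19000/64 = 2375/8 Hz
Bin index k = f_signal / resolution = 26125/8 / 2375/8 = 11
The signal frequency 26125/8 Hz falls in DFT bin k = 11.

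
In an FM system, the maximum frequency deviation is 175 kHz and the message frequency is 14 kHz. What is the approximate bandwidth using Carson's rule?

Carson's rule: BW = 2*(delta_f + f_m)
= 2*(175 + 14) kHz = 378 kHz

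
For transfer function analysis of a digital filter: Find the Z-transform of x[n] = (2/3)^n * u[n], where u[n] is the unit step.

The Z-transform of a^n * u[n] is z/(z-a) for |z| > |a|.
Here a = 2/3, so X(z) = z/(z - (2/3)) = 3z/(3z - 2)
ROC: |z| > 2/3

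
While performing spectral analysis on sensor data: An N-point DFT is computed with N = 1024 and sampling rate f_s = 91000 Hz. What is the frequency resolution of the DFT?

DFT frequency resolution = f_s / N
= 91000 / 1024 = 11375/128 Hz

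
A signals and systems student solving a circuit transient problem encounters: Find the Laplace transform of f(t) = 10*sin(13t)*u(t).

Standard pair: sin(wt)*u(t) <-> w/(s^2+w^2)
With w = 13: L{10*sin(13t)*u(t)} = 130/(s^2+169)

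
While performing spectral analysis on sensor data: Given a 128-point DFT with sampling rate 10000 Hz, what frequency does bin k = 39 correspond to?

The frequency of DFT bin k is: f_k = k * f_s / N
f_39 = 39 * 10000 / 128 = 24375/8 Hz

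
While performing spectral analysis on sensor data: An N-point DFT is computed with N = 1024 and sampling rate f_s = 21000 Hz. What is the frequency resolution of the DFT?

DFT frequency resolution = f_s / N
= 21000 / 1024 = 2625/128 Hz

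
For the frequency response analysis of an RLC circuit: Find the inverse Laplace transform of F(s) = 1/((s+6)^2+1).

Standard pair: w/((s+a)^2+w^2) <-> e^(-at)*sin(wt)*u(t)
With a=6, w=1: f(t) = e^(-6t)*sin(t)*u(t)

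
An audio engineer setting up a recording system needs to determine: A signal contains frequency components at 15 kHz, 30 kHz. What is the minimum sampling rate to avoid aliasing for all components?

The highest frequency component is f_max = 30 kHz.
Nyquist rate = 2 * f_max = 2 * 30 kHz = 60 kHz.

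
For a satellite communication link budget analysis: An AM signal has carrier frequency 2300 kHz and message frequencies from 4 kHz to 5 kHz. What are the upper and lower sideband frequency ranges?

Upper sideband (USB) = fc + [fm_low, fm_high] = 2300 + [4, 5] = [2304, 2305] kHz
Lower sideband (LSB) = fc - [fm_high, fm_low] = 2300 - [5, 4] = [2295, 2296] kHz
Total occupied spectrum: 2295 kHz to 2305 kHz (plus carrier at 2300 kHz)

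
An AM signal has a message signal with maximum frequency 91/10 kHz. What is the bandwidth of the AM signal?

In AM (double-sideband), the bandwidth is twice the message frequency.
BW = 2 * f_m = 2 * 91/10 kHz = 91/5 kHz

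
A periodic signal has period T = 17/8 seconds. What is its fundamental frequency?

The fundamental frequency is the reciprocal of the period.
f = 1/T = 1/(17/8) = 8/17 Hz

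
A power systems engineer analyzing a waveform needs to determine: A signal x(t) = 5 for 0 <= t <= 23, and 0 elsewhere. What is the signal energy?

Energy = integral of |x(t)|^2 dt over the signal duration
= 5^2 * 23 = 25 * 23 = 575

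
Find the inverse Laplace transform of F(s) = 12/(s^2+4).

Standard pair: w/(s^2+w^2) <-> sin(wt)*u(t)
Recognize w^2 = 4, so w = 2; numerator 12 = 6*2.
f(t) = 6*sin(2t)*u(t)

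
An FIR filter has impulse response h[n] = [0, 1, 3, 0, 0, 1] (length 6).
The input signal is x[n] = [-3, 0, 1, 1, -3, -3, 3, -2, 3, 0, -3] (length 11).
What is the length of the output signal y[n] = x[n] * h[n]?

For linear convolution, the output length is:
len(y) = len(x) + len(h) - 1 = 11 + 6 - 1 = 16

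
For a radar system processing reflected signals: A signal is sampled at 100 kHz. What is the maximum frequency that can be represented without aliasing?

The maximum frequency that can be represented without aliasing
is the Nyquist frequency: f_max = f_s / 2 = 100 kHz / 2 = 50 kHz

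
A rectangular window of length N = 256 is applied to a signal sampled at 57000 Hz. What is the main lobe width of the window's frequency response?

For a rectangular window of length N,
the main lobe width in frequency is 2*f_s/N.
= 2*57000/256 = 7125/16 Hz
This determines the minimum frequency separation for resolving two sinusoids.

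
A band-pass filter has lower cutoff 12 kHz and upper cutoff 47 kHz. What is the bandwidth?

Bandwidth = f_high - f_low
= 47 kHz - 12 kHz = 35 kHz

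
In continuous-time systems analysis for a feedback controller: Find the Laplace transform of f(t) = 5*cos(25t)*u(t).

Standard pair: cos(wt)*u(t) <-> s/(s^2+w^2)
With w = 25: L{5*cos(25t)*u(t)} = 5s/(s^2+625)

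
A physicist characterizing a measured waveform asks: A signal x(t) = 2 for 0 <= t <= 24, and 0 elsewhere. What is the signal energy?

Energy = integral of |x(t)|^2 dt over the signal duration
= 2^2 * 24 = 4 * 24 = 96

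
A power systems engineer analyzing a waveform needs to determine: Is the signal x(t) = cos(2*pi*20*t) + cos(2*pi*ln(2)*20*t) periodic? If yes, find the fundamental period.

f1 = 20 Hz, f2 = 20*ln(2) Hz
Ratio f2/f1 = ln(2), which is irrational.
Since the frequency ratio is irrational, no common period exists.
The signal is not periodic.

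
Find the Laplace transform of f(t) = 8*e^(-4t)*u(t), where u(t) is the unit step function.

Standard Laplace transform pair:
e^(-at)*u(t) <-> 1/(s+a)
With a = 4: L{8*e^(-4t)*u(t)} = 8/(s+4), ROC: Re(s) > -4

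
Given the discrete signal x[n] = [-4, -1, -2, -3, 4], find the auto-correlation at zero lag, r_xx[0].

The auto-correlation at zero lag r_xx[0] equals the signal energy.
r_xx[0] = sum of x[n]^2 = (-4)^2 + (-1)^2 + (-2)^2 + (-3)^2 + 4^2
= 16 + 1 + 4 + 9 + 16 = 46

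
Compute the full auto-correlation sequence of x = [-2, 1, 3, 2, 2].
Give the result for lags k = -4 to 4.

r_xx[k] = sum_m x[m]*x[m+k], indexed from 0, for k = -4 to 4:
  r_xx[-4] = x[4]*x[0] = -4
  r_xx[-3] = x[3]*x[0] + x[4]*x[1] = -2
  r_xx[-2] = x[2]*x[0] + x[3]*x[1] + x[4]*x[2] = 2
  r_xx[-1] = x[1]*x[0] + x[2]*x[1] + x[3]*x[2] + x[4]*x[3] = 11
  r_xx[0] = x[0]*x[0] + x[1]*x[1] + x[2]*x[2] + x[3]*x[3] + x[4]*x[4] = 22
  r_xx[1] = x[0]*x[1] + x[1]*x[2] + x[2]*x[3] + x[3]*x[4] = 11
  r_xx[2] = x[0]*x[2] + x[1]*x[3] + x[2]*x[4] = 2
  r_xx[3] = x[0]*x[3] + x[1]*x[4] = -2
  r_xx[4] = x[0]*x[4] = -4
r_xx = [-4, -2, 2, 11, 22, 11, 2, -2, -4]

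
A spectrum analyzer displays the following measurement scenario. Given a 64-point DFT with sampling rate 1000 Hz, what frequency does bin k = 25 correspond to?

The frequency of DFT bin k is: f_k = k * f_s / N
f_25 = 25 * 1000 / 64 = 3125/8 Hz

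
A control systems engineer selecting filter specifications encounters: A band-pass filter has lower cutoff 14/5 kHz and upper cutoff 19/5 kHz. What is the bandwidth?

Bandwidth = f_high - f_low
= 19/5 kHz - 14/5 kHz = 1 kHz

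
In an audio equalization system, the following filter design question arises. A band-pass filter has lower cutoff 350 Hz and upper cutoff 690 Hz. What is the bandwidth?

Bandwidth = f_high - f_low
= 690 Hz - 350 Hz = 340 Hz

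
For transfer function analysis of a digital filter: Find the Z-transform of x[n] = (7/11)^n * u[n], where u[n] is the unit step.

The Z-transform of a^n * u[n] is z/(z-a) for |z| > |a|.
Here a = 7/11, so X(z) = z/(z - (7/11)) = 11z/(11z - 7)
ROC: |z| > 7/11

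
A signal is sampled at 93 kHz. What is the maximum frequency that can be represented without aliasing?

The maximum frequency that can be represented without aliasing
is the Nyquist frequency: f_max = f_s / 2 = 93 kHz / 2 = 93/2 kHz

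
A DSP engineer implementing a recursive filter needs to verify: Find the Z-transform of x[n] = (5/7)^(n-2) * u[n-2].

Time-shifting property: if X(z) = Z{x[n]}, then Z{x[n-d]} = z^(-d) * X(z)
X(z) = z/(z - 5/7) for x[n] = (5/7)^n * u[n]
Z{x[n-2]} = z^(-2) * z/(z - 5/7) = z^(-1)/(z - 5/7)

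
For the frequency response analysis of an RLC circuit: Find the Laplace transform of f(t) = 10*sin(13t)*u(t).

Standard pair: sin(wt)*u(t) <-> w/(s^2+w^2)
With w = 13: L{10*sin(13t)*u(t)} = 130/(s^2+169)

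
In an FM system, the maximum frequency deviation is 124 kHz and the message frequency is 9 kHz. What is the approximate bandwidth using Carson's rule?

Carson's rule: BW = 2*(delta_f + f_m)
= 2*(124 + 9) kHz = 266 kHz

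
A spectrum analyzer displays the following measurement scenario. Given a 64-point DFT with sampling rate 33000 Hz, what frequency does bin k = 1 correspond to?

The frequency of DFT bin k is: f_k = k * f_s / N
f_1 = 1 * 33000 / 64 = 4125/8 Hz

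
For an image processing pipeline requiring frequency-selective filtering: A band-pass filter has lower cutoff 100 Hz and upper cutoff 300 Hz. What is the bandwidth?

Bandwidth = f_high - f_low
= 300 Hz - 100 Hz = 200 Hz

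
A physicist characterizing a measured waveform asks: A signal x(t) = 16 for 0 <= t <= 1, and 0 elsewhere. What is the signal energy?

Energy = integral of |x(t)|^2 dt over the signal duration
= 16^2 * 1 = 256 * 1 = 256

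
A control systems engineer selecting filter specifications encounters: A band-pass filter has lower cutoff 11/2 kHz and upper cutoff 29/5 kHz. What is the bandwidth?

Bandwidth = f_high - f_low
= 29/5 kHz - 11/2 kHz = 3/10 kHz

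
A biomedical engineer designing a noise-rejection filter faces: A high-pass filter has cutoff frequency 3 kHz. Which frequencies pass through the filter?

A high-pass filter passes all frequencies above the cutoff frequency 3 kHz and attenuates lower frequencies.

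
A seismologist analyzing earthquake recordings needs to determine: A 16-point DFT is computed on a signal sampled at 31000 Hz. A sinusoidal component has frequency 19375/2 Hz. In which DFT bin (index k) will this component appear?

DFT frequency resolution = f_s/N = 31000/16 = 3875/2 Hz
Bin index k = f_signal / resolution = 19375/2 / 3875/2 = 5
The signal frequency 19375/2 Hz falls in DFT bin k = 5.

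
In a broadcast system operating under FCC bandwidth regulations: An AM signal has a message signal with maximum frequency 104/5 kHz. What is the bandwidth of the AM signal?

In AM (double-sideband), the bandwidth is twice the message frequency.
BW = 2 * f_m = 2 * 104/5 kHz = 208/5 kHz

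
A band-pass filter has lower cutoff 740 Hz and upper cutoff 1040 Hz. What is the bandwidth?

Bandwidth = f_high - f_low
= 1040 Hz - 740 Hz = 300 Hz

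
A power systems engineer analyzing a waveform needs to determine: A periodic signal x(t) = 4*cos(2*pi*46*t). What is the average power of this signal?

Average power of A*cos(wt) is A^2/2.
P = 4^2 / 2 = 16/2 = 8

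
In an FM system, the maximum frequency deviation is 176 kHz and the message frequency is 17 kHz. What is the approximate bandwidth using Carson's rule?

Carson's rule: BW = 2*(delta_f + f_m)
= 2*(176 + 17) kHz = 386 kHz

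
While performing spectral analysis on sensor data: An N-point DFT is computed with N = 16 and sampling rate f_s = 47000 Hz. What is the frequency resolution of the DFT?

DFT frequency resolution = f_s / N
= 47000 / 16 = 5875/2 Hz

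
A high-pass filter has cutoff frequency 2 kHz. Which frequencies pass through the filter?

A high-pass filter passes all frequencies above the cutoff frequency 2 kHz and attenuates lower frequencies.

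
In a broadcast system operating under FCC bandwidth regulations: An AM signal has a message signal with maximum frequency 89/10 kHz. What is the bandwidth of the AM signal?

In AM (double-sideband), the bandwidth is twice the message frequency.
BW = 2 * f_m = 2 * 89/10 kHz = 89/5 kHz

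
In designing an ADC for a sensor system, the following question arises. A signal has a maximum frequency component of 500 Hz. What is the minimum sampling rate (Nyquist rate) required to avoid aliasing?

By the Nyquist-Shannon sampling theorem,
the minimum sampling rate (Nyquist rate) must be at least 2 * f_max.
Nyquist rate = 2 * 500 Hz = 1000 Hz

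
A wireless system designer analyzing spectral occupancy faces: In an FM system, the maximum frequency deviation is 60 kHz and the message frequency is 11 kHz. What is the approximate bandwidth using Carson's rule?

Carson's rule: BW = 2*(delta_f + f_m)
= 2*(60 + 11) kHz = 142 kHz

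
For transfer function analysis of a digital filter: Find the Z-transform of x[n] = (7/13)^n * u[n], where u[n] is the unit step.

The Z-transform of a^n * u[n] is z/(z-a) for |z| > |a|.
Here a = 7/13, so X(z) = z/(z - (7/13)) = 13z/(13z - 7)
ROC: |z| > 7/13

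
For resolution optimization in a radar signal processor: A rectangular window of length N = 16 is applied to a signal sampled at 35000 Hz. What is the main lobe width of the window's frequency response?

For a rectangular window of length N,
the main lobe width in frequency is 2*f_s/N.
= 2*35000/16 = 4375 Hz
This determines the minimum frequency separation for resolving two sinusoids.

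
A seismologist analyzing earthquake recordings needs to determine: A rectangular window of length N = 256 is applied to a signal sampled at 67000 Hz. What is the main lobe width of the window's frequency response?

For a rectangular window of length N,
the main lobe width in frequency is 2*f_s/N.
= 2*67000/256 = 8375/16 Hz
This determines the minimum frequency separation for resolving two sinusoids.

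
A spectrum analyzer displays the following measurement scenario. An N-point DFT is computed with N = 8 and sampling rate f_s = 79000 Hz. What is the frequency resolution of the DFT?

DFT frequency resolution = f_s / N
= 79000 / 8 = 9875 Hz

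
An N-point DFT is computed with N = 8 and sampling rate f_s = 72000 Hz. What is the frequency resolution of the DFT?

DFT frequency resolution = f_s / N
= 72000 / 8 = 9000 Hz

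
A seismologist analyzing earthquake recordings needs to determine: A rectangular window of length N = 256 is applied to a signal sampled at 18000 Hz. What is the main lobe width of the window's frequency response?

For a rectangular window of length N,
the main lobe width in frequency is 2*f_s/N.
= 2*18000/256 = 1125/8 Hz
This determines the minimum frequency separation for resolving two sinusoids.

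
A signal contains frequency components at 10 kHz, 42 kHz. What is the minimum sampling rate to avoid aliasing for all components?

The highest frequency component is f_max = 42 kHz.
Nyquist rate = 2 * f_max = 2 * 42 kHz = 84 kHz.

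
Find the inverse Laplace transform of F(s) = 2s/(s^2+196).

Standard pair: s/(s^2+w^2) <-> cos(wt)*u(t)
With k=2, w=14: f(t) = 2*cos(14t)*u(t)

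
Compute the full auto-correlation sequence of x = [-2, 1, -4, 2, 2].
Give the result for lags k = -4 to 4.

r_xx[k] = sum_m x[m]*x[m+k], indexed from 0, for k = -4 to 4:
  r_xx[-4] = x[4]*x[0] = -4
  r_xx[-3] = x[3]*x[0] + x[4]*x[1] = -2
  r_xx[-2] = x[2]*x[0] + x[3]*x[1] + x[4]*x[2] = 2
  r_xx[-1] = x[1]*x[0] + x[2]*x[1] + x[3]*x[2] + x[4]*x[3] = -10
  r_xx[0] = x[0]*x[0] + x[1]*x[1] + x[2]*x[2] + x[3]*x[3] + x[4]*x[4] = 29
  r_xx[1] = x[0]*x[1] + x[1]*x[2] + x[2]*x[3] + x[3]*x[4] = -10
  r_xx[2] = x[0]*x[2] + x[1]*x[3] + x[2]*x[4] = 2
  r_xx[3] = x[0]*x[3] + x[1]*x[4] = -2
  r_xx[4] = x[0]*x[4] = -4
r_xx = [-4, -2, 2, -10, 29, -10, 2, -2, -4]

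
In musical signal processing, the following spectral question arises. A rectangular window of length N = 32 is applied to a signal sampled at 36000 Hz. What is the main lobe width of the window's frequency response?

For a rectangular window of length N,
the main lobe width in frequency is 2*f_s/N.
= 2*36000/32 = 2250 Hz
This determines the minimum frequency separation for resolving two sinusoids.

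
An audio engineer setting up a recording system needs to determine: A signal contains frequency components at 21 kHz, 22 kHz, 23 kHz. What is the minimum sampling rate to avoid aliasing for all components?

The highest frequency component is f_max = 23 kHz.
Nyquist rate = 2 * f_max = 2 * 23 kHz = 46 kHz.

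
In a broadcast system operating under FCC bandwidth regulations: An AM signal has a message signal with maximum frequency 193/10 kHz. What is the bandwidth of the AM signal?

In AM (double-sideband), the bandwidth is twice the message frequency.
BW = 2 * f_m = 2 * 193/10 kHz = 193/5 kHz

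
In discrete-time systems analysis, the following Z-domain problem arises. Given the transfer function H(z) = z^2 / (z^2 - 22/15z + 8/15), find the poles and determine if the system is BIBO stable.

Poles are roots of the denominator: z^2 - 22/15z + 8/15 = 0.
Quadratic formula: z = [-(-22/15) +/- sqrt((-22/15)^2 - 4*(8/15))] / 2
Discriminant = 484/225 - 32/15 = 4/225; sqrt = 2/15.
z = (22/15 +/- 2/15) / 2 => z = 4/5 or z = 2/3.
|p1| = 2/3, |p2| = 4/5.
For BIBO stability, all poles must lie inside the unit circle (|p| < 1).
System is STABLE since both |p| < 1.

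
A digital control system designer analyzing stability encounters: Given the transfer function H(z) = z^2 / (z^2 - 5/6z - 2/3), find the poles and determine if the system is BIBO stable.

Poles are roots of the denominator: z^2 - 5/6z - 2/3 = 0.
Quadratic formula: z = [-(-5/6) +/- sqrt((-5/6)^2 - 4*(-2/3))] / 2
Discriminant = 25/36 + 8/3 = 121/36; sqrt = 11/6.
z = (5/6 +/- 11/6) / 2 => z = 4/3 or z = -1/2.
|p1| = 4/3, |p2| = 1/2.
For BIBO stability, all poles must lie inside the unit circle (|p| < 1).
System is UNSTABLE since at least one |p| >= 1.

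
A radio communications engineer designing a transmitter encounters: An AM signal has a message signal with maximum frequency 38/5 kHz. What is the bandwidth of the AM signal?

In AM (double-sideband), the bandwidth is twice the message frequency.
BW = 2 * f_m = 2 * 38/5 kHz = 76/5 kHz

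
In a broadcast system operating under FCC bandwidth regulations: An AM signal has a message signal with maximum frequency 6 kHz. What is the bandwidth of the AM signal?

In AM (double-sideband), the bandwidth is twice the message frequency.
BW = 2 * f_m = 2 * 6 kHz = 12 kHz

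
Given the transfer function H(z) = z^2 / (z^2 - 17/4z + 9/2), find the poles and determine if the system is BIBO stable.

Poles are roots of the denominator: z^2 - 17/4z + 9/2 = 0.
Quadratic formula: z = [-(-17/4) +/- sqrt((-17/4)^2 - 4*(9/2))] / 2
Discriminant = 289/16 - 18 = 1/16; sqrt = 1/4.
z = (17/4 +/- 1/4) / 2 => z = 9/4 or z = 2.
|p1| = 9/4, |p2| = 2.
For BIBO stability, all poles must lie inside the unit circle (|p| < 1).
System is UNSTABLE since at least one |p| >= 1.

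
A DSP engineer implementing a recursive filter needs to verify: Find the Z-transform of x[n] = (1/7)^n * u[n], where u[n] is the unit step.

The Z-transform of a^n * u[n] is z/(z-a) for |z| > |a|.
Here a = 1/7, so X(z) = z/(z - (1/7)) = 7z/(7z - 1)
ROC: |z| > 1/7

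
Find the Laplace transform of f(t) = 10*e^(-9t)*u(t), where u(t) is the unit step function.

Standard Laplace transform pair:
e^(-at)*u(t) <-> 1/(s+a)
With a = 9: L{10*e^(-9t)*u(t)} = 10/(s+9), ROC: Re(s) > -9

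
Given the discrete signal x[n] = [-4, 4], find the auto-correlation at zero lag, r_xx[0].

The auto-correlation at zero lag r_xx[0] equals the signal energy.
r_xx[0] = sum of x[n]^2 = (-4)^2 + 4^2
= 16 + 16 = 32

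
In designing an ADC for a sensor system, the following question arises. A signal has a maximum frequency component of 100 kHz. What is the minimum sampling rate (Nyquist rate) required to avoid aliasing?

By the Nyquist-Shannon sampling theorem,
the minimum sampling rate (Nyquist rate) must be at least 2 * f_max.
Nyquist rate = 2 * 100 kHz = 200 kHz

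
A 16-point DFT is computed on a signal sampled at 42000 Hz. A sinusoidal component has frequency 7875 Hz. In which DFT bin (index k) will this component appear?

DFT frequency resolution = f_s/N = 42000/16 = 2625 Hz
Bin index k = f_signal / resolution = 7875 / 2625 = 3
The signal frequency 7875 Hz falls in DFT bin k = 3.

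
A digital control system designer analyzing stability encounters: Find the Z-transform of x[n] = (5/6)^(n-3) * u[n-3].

Time-shifting property: if X(z) = Z{x[n]}, then Z{x[n-d]} = z^(-d) * X(z)
X(z) = z/(z - 5/6) for x[n] = (5/6)^n * u[n]
Z{x[n-3]} = z^(-3) * z/(z - 5/6) = z^(-2)/(z - 5/6)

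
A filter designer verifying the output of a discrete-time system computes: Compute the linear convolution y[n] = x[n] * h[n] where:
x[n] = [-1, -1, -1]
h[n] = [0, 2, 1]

y[n] = sum_k x[k]*h[n-k]. Output length = len(x) + len(h) - 1 = 3 + 3 - 1 = 5.
y[0] = -1*0 = 0
y[1] = -1*0 + -1*2 = -2
y[2] = -1*0 + -1*2 + -1*1 = -3
y[3] = -1*2 + -1*1 = -3
y[4] = -1*1 = -1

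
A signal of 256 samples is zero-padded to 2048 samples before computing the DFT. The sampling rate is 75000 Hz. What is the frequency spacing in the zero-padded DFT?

Original DFT: N = 256, resolution = f_s/N = 75000/256 = 9375/32 Hz
Zero-padded DFT: N = 2048, resolution = f_s/N = 75000/2048 = 9375/256 Hz
Zero-padding interpolates the spectrum (finer frequency grid)
but does NOT improve the true spectral resolution (ability to resolve close frequencies).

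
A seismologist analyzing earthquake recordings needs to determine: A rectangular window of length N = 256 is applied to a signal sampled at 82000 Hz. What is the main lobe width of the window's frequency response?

For a rectangular window of length N,
the main lobe width in frequency is 2*f_s/N.
= 2*82000/256 = 5125/8 Hz
This determines the minimum frequency separation for resolving two sinusoids.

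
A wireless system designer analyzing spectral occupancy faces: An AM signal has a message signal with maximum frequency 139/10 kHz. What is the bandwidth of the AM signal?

In AM (double-sideband), the bandwidth is twice the message frequency.
BW = 2 * f_m = 2 * 139/10 kHz = 139/5 kHz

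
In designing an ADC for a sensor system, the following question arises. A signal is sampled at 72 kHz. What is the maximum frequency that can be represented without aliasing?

The maximum frequency that can be represented without aliasing
is the Nyquist frequency: f_max = f_s / 2 = 72 kHz / 2 = 36 kHz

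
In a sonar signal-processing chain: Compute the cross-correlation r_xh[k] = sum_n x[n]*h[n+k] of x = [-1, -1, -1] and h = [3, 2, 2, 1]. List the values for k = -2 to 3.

Both sequences indexed from 0 and zero outside their support.
Lags with overlap: k = -2 to 3.
  r_xh[-2] = x[2]*h[0] = -3
  r_xh[-1] = x[1]*h[0] + x[2]*h[1] = -5
  r_xh[0] = x[0]*h[0] + x[1]*h[1] + x[2]*h[2] = -7
  r_xh[1] = x[0]*h[1] + x[1]*h[2] + x[2]*h[3] = -5
  r_xh[2] = x[0]*h[2] + x[1]*h[3] = -3
  r_xh[3] = x[0]*h[3] = -1
r_xh = [-3, -5, -7, -5, -3, -1] (for k = -2, ..., 3)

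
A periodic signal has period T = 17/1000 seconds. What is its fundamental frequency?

The fundamental frequency is the reciprocal of the period.
f = 1/T = 1/(17/1000) = 1000/17 Hz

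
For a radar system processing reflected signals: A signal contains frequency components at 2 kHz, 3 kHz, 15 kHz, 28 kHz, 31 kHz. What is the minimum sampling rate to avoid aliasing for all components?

The highest frequency component is f_max = 31 kHz.
Nyquist rate = 2 * f_max = 2 * 31 kHz = 62 kHz.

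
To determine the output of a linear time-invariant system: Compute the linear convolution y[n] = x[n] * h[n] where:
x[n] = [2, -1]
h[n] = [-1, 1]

y[n] = sum_k x[k]*h[n-k]. Output length = len(x) + len(h) - 1 = 2 + 2 - 1 = 3.
y[0] = 2*-1 = -2
y[1] = -1*-1 + 2*1 = 3
y[2] = -1*1 = -1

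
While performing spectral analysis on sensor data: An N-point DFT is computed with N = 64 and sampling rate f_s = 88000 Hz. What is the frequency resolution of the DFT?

DFT frequency resolution = f_s / N
= 88000 / 64 = 1375 Hz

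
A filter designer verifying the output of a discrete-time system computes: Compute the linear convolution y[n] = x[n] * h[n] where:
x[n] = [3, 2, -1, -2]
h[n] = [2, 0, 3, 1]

y[n] = sum_k x[k]*h[n-k]. Output length = len(x) + len(h) - 1 = 4 + 4 - 1 = 7.
y[0] = 3*2 = 6
y[1] = 2*2 + 3*0 = 4
y[2] = -1*2 + 2*0 + 3*3 = 7
y[3] = -2*2 + -1*0 + 2*3 + 3*1 = 5
y[4] = -2*0 + -1*3 + 2*1 = -1
y[5] = -2*3 + -1*1 = -7
y[6] = -2*1 = -2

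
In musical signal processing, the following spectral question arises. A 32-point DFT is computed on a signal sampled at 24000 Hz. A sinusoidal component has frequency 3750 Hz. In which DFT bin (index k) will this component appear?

DFT frequency resolution = f_s/N = 24000/32 = 750 Hz
Bin index k = f_signal / resolution = 3750 / 750 = 5
The signal frequency 3750 Hz falls in DFT bin k = 5.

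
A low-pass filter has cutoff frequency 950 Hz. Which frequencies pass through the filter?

A low-pass filter passes all frequencies below the cutoff frequency 950 Hz and attenuates higher frequencies.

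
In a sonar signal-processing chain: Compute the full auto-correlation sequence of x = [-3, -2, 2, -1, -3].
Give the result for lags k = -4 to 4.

r_xx[k] = sum_m x[m]*x[m+k], indexed from 0, for k = -4 to 4:
  r_xx[-4] = x[4]*x[0] = 9
  r_xx[-3] = x[3]*x[0] + x[4]*x[1] = 9
  r_xx[-2] = x[2]*x[0] + x[3]*x[1] + x[4]*x[2] = -10
  r_xx[-1] = x[1]*x[0] + x[2]*x[1] + x[3]*x[2] + x[4]*x[3] = 3
  r_xx[0] = x[0]*x[0] + x[1]*x[1] + x[2]*x[2] + x[3]*x[3] + x[4]*x[4] = 27
  r_xx[1] = x[0]*x[1] + x[1]*x[2] + x[2]*x[3] + x[3]*x[4] = 3
  r_xx[2] = x[0]*x[2] + x[1]*x[3] + x[2]*x[4] = -10
  r_xx[3] = x[0]*x[3] + x[1]*x[4] = 9
  r_xx[4] = x[0]*x[4] = 9
r_xx = [9, 9, -10, 3, 27, 3, -10, 9, 9]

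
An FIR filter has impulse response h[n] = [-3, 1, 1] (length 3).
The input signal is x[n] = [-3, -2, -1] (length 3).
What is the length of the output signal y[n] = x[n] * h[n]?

For linear convolution, the output length is:
len(y) = len(x) + len(h) - 1 = 3 + 3 - 1 = 5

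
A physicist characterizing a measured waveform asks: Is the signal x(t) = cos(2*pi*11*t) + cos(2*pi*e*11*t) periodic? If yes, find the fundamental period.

f1 = 11 Hz, f2 = 11*e Hz
Ratio f2/f1 = e, which is irrational.
Since the frequency ratio is irrational, no common period exists.
The signal is not periodic.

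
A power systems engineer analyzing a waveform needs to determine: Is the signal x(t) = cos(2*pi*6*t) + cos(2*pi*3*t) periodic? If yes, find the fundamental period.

f1 = 6 Hz, f2 = 3 Hz
Period T1 = 1/6, T2 = 1/3
Ratio T1/T2 = 3/6, which is rational.
The signal is periodic with fundamental period T = 1/GCD(6,3) = 1/3 s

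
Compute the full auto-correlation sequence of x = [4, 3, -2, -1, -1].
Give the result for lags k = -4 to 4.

r_xx[k] = sum_m x[m]*x[m+k], indexed from 0, for k = -4 to 4:
  r_xx[-4] = x[4]*x[0] = -4
  r_xx[-3] = x[3]*x[0] + x[4]*x[1] = -7
  r_xx[-2] = x[2]*x[0] + x[3]*x[1] + x[4]*x[2] = -9
  r_xx[-1] = x[1]*x[0] + x[2]*x[1] + x[3]*x[2] + x[4]*x[3] = 9
  r_xx[0] = x[0]*x[0] + x[1]*x[1] + x[2]*x[2] + x[3]*x[3] + x[4]*x[4] = 31
  r_xx[1] = x[0]*x[1] + x[1]*x[2] + x[2]*x[3] + x[3]*x[4] = 9
  r_xx[2] = x[0]*x[2] + x[1]*x[3] + x[2]*x[4] = -9
  r_xx[3] = x[0]*x[3] + x[1]*x[4] = -7
  r_xx[4] = x[0]*x[4] = -4
r_xx = [-4, -7, -9, 9, 31, 9, -9, -7, -4]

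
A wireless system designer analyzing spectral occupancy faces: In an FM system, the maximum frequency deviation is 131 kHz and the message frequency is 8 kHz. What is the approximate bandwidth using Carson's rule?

Carson's rule: BW = 2*(delta_f + f_m)
= 2*(131 + 8) kHz = 278 kHz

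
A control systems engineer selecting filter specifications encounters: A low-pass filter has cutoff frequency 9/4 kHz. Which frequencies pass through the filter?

A low-pass filter passes all frequencies below the cutoff frequency 9/4 kHz and attenuates higher frequencies.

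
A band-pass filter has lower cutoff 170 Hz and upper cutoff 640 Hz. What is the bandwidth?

Bandwidth = f_high - f_low
= 640 Hz - 170 Hz = 470 Hz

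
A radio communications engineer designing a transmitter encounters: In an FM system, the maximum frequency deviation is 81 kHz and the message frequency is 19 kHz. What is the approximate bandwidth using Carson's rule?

Carson's rule: BW = 2*(delta_f + f_m)
= 2*(81 + 19) kHz = 200 kHz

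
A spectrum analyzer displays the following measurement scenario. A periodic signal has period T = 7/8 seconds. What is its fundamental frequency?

The fundamental frequency is the reciprocal of the period.
f = 1/T = 1/(7/8) = 8/7 Hz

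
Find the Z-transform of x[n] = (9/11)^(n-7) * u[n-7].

Time-shifting property: if X(z) = Z{x[n]}, then Z{x[n-d]} = z^(-d) * X(z)
X(z) = z/(z - 9/11) for x[n] = (9/11)^n * u[n]
Z{x[n-7]} = z^(-7) * z/(z - 9/11) = z^(-6)/(z - 9/11)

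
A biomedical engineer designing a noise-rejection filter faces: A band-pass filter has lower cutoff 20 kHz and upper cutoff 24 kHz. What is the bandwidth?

Bandwidth = f_high - f_low
= 24 kHz - 20 kHz = 4 kHz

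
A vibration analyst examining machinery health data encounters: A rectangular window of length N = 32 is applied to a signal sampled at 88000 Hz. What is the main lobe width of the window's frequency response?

For a rectangular window of length N,
the main lobe width in frequency is 2*f_s/N.
= 2*88000/32 = 5500 Hz
This determines the minimum frequency separation for resolving two sinusoids.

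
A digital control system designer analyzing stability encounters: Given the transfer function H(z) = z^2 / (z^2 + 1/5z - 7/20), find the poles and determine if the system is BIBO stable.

Poles are roots of the denominator: z^2 + 1/5z - 7/20 = 0.
Quadratic formula: z = [-(1/5) +/- sqrt((1/5)^2 - 4*(-7/20))] / 2
Discriminant = 1/25 + 7/5 = 36/25; sqrt = 6/5.
z = (-1/5 +/- 6/5) / 2 => z = 1/2 or z = -7/10.
|p1| = 7/10, |p2| = 1/2.
For BIBO stability, all poles must lie inside the unit circle (|p| < 1).
System is STABLE since both |p| < 1.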